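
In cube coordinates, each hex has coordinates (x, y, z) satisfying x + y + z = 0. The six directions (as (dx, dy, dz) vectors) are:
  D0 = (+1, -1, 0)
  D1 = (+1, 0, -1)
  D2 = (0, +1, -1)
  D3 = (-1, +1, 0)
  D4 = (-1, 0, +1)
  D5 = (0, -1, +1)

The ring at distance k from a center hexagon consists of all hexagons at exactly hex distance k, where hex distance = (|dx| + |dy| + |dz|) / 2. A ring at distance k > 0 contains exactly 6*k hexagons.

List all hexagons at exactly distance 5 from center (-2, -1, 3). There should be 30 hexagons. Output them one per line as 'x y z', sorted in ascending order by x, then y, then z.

Walk ring at distance 5 from (-2, -1, 3):
Start at center + D4*5 = (-7, -1, 8)
  hex 0: (-7, -1, 8)
  hex 1: (-6, -2, 8)
  hex 2: (-5, -3, 8)
  hex 3: (-4, -4, 8)
  hex 4: (-3, -5, 8)
  hex 5: (-2, -6, 8)
  hex 6: (-1, -6, 7)
  hex 7: (0, -6, 6)
  hex 8: (1, -6, 5)
  hex 9: (2, -6, 4)
  hex 10: (3, -6, 3)
  hex 11: (3, -5, 2)
  hex 12: (3, -4, 1)
  hex 13: (3, -3, 0)
  hex 14: (3, -2, -1)
  hex 15: (3, -1, -2)
  hex 16: (2, 0, -2)
  hex 17: (1, 1, -2)
  hex 18: (0, 2, -2)
  hex 19: (-1, 3, -2)
  hex 20: (-2, 4, -2)
  hex 21: (-3, 4, -1)
  hex 22: (-4, 4, 0)
  hex 23: (-5, 4, 1)
  hex 24: (-6, 4, 2)
  hex 25: (-7, 4, 3)
  hex 26: (-7, 3, 4)
  hex 27: (-7, 2, 5)
  hex 28: (-7, 1, 6)
  hex 29: (-7, 0, 7)
Sorted: 30 hexes.

Answer: -7 -1 8
-7 0 7
-7 1 6
-7 2 5
-7 3 4
-7 4 3
-6 -2 8
-6 4 2
-5 -3 8
-5 4 1
-4 -4 8
-4 4 0
-3 -5 8
-3 4 -1
-2 -6 8
-2 4 -2
-1 -6 7
-1 3 -2
0 -6 6
0 2 -2
1 -6 5
1 1 -2
2 -6 4
2 0 -2
3 -6 3
3 -5 2
3 -4 1
3 -3 0
3 -2 -1
3 -1 -2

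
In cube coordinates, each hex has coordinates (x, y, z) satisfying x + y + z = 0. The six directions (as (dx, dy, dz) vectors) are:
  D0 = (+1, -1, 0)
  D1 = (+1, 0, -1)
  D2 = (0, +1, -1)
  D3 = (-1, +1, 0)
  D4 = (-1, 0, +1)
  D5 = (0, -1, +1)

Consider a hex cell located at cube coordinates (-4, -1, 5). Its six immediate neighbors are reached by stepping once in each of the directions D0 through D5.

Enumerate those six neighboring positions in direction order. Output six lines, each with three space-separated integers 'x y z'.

Answer: -3 -2 5
-3 -1 4
-4 0 4
-5 0 5
-5 -1 6
-4 -2 6

Derivation:
Center: (-4, -1, 5). Add each direction:
  D0: (-4, -1, 5) + (1, -1, 0) = (-3, -2, 5)
  D1: (-4, -1, 5) + (1, 0, -1) = (-3, -1, 4)
  D2: (-4, -1, 5) + (0, 1, -1) = (-4, 0, 4)
  D3: (-4, -1, 5) + (-1, 1, 0) = (-5, 0, 5)
  D4: (-4, -1, 5) + (-1, 0, 1) = (-5, -1, 6)
  D5: (-4, -1, 5) + (0, -1, 1) = (-4, -2, 6)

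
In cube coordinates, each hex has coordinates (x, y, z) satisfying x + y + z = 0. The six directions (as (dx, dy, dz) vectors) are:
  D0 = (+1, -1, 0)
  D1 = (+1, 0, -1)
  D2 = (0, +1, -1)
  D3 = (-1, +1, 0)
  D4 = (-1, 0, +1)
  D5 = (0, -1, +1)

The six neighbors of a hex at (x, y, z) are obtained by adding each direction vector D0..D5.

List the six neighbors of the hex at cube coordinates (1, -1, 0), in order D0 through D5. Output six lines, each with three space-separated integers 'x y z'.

Answer: 2 -2 0
2 -1 -1
1 0 -1
0 0 0
0 -1 1
1 -2 1

Derivation:
Center: (1, -1, 0). Add each direction:
  D0: (1, -1, 0) + (1, -1, 0) = (2, -2, 0)
  D1: (1, -1, 0) + (1, 0, -1) = (2, -1, -1)
  D2: (1, -1, 0) + (0, 1, -1) = (1, 0, -1)
  D3: (1, -1, 0) + (-1, 1, 0) = (0, 0, 0)
  D4: (1, -1, 0) + (-1, 0, 1) = (0, -1, 1)
  D5: (1, -1, 0) + (0, -1, 1) = (1, -2, 1)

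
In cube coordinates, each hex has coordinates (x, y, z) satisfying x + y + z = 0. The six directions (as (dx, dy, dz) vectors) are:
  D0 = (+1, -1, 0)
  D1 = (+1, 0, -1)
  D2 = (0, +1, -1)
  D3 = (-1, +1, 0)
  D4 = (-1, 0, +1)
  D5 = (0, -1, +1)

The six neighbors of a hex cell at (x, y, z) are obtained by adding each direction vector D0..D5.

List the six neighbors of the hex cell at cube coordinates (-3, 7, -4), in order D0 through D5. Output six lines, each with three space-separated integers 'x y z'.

Answer: -2 6 -4
-2 7 -5
-3 8 -5
-4 8 -4
-4 7 -3
-3 6 -3

Derivation:
Center: (-3, 7, -4). Add each direction:
  D0: (-3, 7, -4) + (1, -1, 0) = (-2, 6, -4)
  D1: (-3, 7, -4) + (1, 0, -1) = (-2, 7, -5)
  D2: (-3, 7, -4) + (0, 1, -1) = (-3, 8, -5)
  D3: (-3, 7, -4) + (-1, 1, 0) = (-4, 8, -4)
  D4: (-3, 7, -4) + (-1, 0, 1) = (-4, 7, -3)
  D5: (-3, 7, -4) + (0, -1, 1) = (-3, 6, -3)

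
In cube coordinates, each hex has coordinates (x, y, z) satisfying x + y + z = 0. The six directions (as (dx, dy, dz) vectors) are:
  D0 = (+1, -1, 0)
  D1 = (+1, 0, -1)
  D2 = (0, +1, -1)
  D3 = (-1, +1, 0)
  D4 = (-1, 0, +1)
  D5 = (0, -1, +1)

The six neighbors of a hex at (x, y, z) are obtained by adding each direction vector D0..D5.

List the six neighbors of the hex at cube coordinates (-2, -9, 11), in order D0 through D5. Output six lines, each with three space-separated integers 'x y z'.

Center: (-2, -9, 11). Add each direction:
  D0: (-2, -9, 11) + (1, -1, 0) = (-1, -10, 11)
  D1: (-2, -9, 11) + (1, 0, -1) = (-1, -9, 10)
  D2: (-2, -9, 11) + (0, 1, -1) = (-2, -8, 10)
  D3: (-2, -9, 11) + (-1, 1, 0) = (-3, -8, 11)
  D4: (-2, -9, 11) + (-1, 0, 1) = (-3, -9, 12)
  D5: (-2, -9, 11) + (0, -1, 1) = (-2, -10, 12)

Answer: -1 -10 11
-1 -9 10
-2 -8 10
-3 -8 11
-3 -9 12
-2 -10 12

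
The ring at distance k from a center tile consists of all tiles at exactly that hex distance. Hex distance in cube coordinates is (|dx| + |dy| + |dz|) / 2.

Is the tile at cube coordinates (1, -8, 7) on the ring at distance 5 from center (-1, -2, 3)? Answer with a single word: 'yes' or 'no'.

Answer: no

Derivation:
|px - cx| = |1 - (-1)| = 2
|py - cy| = |-8 - (-2)| = 6
|pz - cz| = |7 - 3| = 4
distance = (2+6+4)/2 = 12/2 = 6
radius = 5; distance != radius -> no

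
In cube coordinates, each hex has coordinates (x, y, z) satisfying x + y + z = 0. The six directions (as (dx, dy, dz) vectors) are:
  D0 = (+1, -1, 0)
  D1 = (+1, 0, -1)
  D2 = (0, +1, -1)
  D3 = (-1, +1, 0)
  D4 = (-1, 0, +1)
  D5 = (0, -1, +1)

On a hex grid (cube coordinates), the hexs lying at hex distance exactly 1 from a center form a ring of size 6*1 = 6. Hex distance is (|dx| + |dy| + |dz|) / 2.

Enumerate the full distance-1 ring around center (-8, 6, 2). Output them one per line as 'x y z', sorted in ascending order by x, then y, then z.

Answer: -9 6 3
-9 7 2
-8 5 3
-8 7 1
-7 5 2
-7 6 1

Derivation:
Walk ring at distance 1 from (-8, 6, 2):
Start at center + D4*1 = (-9, 6, 3)
  hex 0: (-9, 6, 3)
  hex 1: (-8, 5, 3)
  hex 2: (-7, 5, 2)
  hex 3: (-7, 6, 1)
  hex 4: (-8, 7, 1)
  hex 5: (-9, 7, 2)
Sorted: 6 hexes.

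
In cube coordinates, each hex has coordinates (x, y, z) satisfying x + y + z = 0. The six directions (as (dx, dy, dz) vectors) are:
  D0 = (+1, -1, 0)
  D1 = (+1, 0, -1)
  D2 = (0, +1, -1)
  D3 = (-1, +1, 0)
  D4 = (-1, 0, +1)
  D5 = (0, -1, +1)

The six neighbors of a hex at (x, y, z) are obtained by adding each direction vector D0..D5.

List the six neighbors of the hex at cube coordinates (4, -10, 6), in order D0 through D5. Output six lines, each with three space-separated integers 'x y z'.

Answer: 5 -11 6
5 -10 5
4 -9 5
3 -9 6
3 -10 7
4 -11 7

Derivation:
Center: (4, -10, 6). Add each direction:
  D0: (4, -10, 6) + (1, -1, 0) = (5, -11, 6)
  D1: (4, -10, 6) + (1, 0, -1) = (5, -10, 5)
  D2: (4, -10, 6) + (0, 1, -1) = (4, -9, 5)
  D3: (4, -10, 6) + (-1, 1, 0) = (3, -9, 6)
  D4: (4, -10, 6) + (-1, 0, 1) = (3, -10, 7)
  D5: (4, -10, 6) + (0, -1, 1) = (4, -11, 7)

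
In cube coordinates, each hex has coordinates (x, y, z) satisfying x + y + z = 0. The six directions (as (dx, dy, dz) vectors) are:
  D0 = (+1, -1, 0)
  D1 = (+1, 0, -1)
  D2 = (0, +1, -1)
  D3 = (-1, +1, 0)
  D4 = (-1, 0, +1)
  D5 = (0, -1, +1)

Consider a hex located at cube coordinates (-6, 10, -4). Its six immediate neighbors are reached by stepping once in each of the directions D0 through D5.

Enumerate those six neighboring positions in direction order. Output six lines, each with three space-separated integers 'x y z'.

Answer: -5 9 -4
-5 10 -5
-6 11 -5
-7 11 -4
-7 10 -3
-6 9 -3

Derivation:
Center: (-6, 10, -4). Add each direction:
  D0: (-6, 10, -4) + (1, -1, 0) = (-5, 9, -4)
  D1: (-6, 10, -4) + (1, 0, -1) = (-5, 10, -5)
  D2: (-6, 10, -4) + (0, 1, -1) = (-6, 11, -5)
  D3: (-6, 10, -4) + (-1, 1, 0) = (-7, 11, -4)
  D4: (-6, 10, -4) + (-1, 0, 1) = (-7, 10, -3)
  D5: (-6, 10, -4) + (0, -1, 1) = (-6, 9, -3)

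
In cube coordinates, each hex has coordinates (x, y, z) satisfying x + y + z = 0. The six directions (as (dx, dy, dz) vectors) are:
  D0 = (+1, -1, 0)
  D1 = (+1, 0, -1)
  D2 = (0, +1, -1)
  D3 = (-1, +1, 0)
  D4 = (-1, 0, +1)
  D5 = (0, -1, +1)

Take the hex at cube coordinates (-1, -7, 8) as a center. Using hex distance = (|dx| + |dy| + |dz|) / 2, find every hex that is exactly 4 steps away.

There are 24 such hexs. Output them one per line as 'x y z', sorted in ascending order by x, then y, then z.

Answer: -5 -7 12
-5 -6 11
-5 -5 10
-5 -4 9
-5 -3 8
-4 -8 12
-4 -3 7
-3 -9 12
-3 -3 6
-2 -10 12
-2 -3 5
-1 -11 12
-1 -3 4
0 -11 11
0 -4 4
1 -11 10
1 -5 4
2 -11 9
2 -6 4
3 -11 8
3 -10 7
3 -9 6
3 -8 5
3 -7 4

Derivation:
Walk ring at distance 4 from (-1, -7, 8):
Start at center + D4*4 = (-5, -7, 12)
  hex 0: (-5, -7, 12)
  hex 1: (-4, -8, 12)
  hex 2: (-3, -9, 12)
  hex 3: (-2, -10, 12)
  hex 4: (-1, -11, 12)
  hex 5: (0, -11, 11)
  hex 6: (1, -11, 10)
  hex 7: (2, -11, 9)
  hex 8: (3, -11, 8)
  hex 9: (3, -10, 7)
  hex 10: (3, -9, 6)
  hex 11: (3, -8, 5)
  hex 12: (3, -7, 4)
  hex 13: (2, -6, 4)
  hex 14: (1, -5, 4)
  hex 15: (0, -4, 4)
  hex 16: (-1, -3, 4)
  hex 17: (-2, -3, 5)
  hex 18: (-3, -3, 6)
  hex 19: (-4, -3, 7)
  hex 20: (-5, -3, 8)
  hex 21: (-5, -4, 9)
  hex 22: (-5, -5, 10)
  hex 23: (-5, -6, 11)
Sorted: 24 hexes.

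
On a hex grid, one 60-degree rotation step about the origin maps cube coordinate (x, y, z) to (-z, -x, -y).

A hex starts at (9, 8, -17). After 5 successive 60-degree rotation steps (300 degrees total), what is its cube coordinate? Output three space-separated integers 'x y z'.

Start: (9, 8, -17)
Step 1: (9, 8, -17) -> (-(-17), -(9), -(8)) = (17, -9, -8)
Step 2: (17, -9, -8) -> (-(-8), -(17), -(-9)) = (8, -17, 9)
Step 3: (8, -17, 9) -> (-(9), -(8), -(-17)) = (-9, -8, 17)
Step 4: (-9, -8, 17) -> (-(17), -(-9), -(-8)) = (-17, 9, 8)
Step 5: (-17, 9, 8) -> (-(8), -(-17), -(9)) = (-8, 17, -9)

Answer: -8 17 -9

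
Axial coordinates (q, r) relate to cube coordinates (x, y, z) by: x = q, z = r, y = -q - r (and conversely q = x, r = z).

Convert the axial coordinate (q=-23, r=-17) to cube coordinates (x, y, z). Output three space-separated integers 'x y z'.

x = q = -23
z = r = -17
y = -x - z = -(-23) - (-17) = 40

Answer: -23 40 -17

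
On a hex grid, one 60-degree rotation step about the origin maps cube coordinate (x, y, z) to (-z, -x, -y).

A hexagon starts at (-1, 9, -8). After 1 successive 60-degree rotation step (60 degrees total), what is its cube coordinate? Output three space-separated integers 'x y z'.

Answer: 8 1 -9

Derivation:
Start: (-1, 9, -8)
Step 1: (-1, 9, -8) -> (-(-8), -(-1), -(9)) = (8, 1, -9)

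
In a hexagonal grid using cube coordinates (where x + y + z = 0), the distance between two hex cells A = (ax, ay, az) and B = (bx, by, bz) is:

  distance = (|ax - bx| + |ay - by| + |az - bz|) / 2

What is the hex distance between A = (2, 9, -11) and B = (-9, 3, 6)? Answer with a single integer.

|ax - bx| = |2 - (-9)| = 11
|ay - by| = |9 - 3| = 6
|az - bz| = |-11 - 6| = 17
distance = (11 + 6 + 17) / 2 = 34 / 2 = 17

Answer: 17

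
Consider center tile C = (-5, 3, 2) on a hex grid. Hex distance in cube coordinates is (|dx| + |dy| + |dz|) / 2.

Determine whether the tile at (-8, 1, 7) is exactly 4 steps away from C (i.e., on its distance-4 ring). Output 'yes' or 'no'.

|px - cx| = |-8 - (-5)| = 3
|py - cy| = |1 - 3| = 2
|pz - cz| = |7 - 2| = 5
distance = (3+2+5)/2 = 10/2 = 5
radius = 4; distance != radius -> no

Answer: no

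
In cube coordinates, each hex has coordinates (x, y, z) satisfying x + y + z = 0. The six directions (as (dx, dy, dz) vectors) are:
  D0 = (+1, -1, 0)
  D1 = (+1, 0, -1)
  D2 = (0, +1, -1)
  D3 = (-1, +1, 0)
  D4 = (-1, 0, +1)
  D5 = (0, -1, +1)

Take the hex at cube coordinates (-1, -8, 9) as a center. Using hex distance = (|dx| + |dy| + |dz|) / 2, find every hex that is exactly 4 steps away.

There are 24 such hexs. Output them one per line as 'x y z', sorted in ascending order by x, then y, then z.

Answer: -5 -8 13
-5 -7 12
-5 -6 11
-5 -5 10
-5 -4 9
-4 -9 13
-4 -4 8
-3 -10 13
-3 -4 7
-2 -11 13
-2 -4 6
-1 -12 13
-1 -4 5
0 -12 12
0 -5 5
1 -12 11
1 -6 5
2 -12 10
2 -7 5
3 -12 9
3 -11 8
3 -10 7
3 -9 6
3 -8 5

Derivation:
Walk ring at distance 4 from (-1, -8, 9):
Start at center + D4*4 = (-5, -8, 13)
  hex 0: (-5, -8, 13)
  hex 1: (-4, -9, 13)
  hex 2: (-3, -10, 13)
  hex 3: (-2, -11, 13)
  hex 4: (-1, -12, 13)
  hex 5: (0, -12, 12)
  hex 6: (1, -12, 11)
  hex 7: (2, -12, 10)
  hex 8: (3, -12, 9)
  hex 9: (3, -11, 8)
  hex 10: (3, -10, 7)
  hex 11: (3, -9, 6)
  hex 12: (3, -8, 5)
  hex 13: (2, -7, 5)
  hex 14: (1, -6, 5)
  hex 15: (0, -5, 5)
  hex 16: (-1, -4, 5)
  hex 17: (-2, -4, 6)
  hex 18: (-3, -4, 7)
  hex 19: (-4, -4, 8)
  hex 20: (-5, -4, 9)
  hex 21: (-5, -5, 10)
  hex 22: (-5, -6, 11)
  hex 23: (-5, -7, 12)
Sorted: 24 hexes.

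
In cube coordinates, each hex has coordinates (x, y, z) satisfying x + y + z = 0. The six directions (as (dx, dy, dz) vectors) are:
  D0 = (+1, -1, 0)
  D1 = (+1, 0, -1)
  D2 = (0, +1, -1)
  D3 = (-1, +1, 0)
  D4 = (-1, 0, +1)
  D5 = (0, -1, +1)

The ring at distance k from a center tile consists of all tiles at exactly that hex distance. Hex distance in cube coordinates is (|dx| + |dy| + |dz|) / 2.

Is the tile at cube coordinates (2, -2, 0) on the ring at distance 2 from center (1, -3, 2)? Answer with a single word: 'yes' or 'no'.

Answer: yes

Derivation:
|px - cx| = |2 - 1| = 1
|py - cy| = |-2 - (-3)| = 1
|pz - cz| = |0 - 2| = 2
distance = (1+1+2)/2 = 4/2 = 2
radius = 2; distance == radius -> yes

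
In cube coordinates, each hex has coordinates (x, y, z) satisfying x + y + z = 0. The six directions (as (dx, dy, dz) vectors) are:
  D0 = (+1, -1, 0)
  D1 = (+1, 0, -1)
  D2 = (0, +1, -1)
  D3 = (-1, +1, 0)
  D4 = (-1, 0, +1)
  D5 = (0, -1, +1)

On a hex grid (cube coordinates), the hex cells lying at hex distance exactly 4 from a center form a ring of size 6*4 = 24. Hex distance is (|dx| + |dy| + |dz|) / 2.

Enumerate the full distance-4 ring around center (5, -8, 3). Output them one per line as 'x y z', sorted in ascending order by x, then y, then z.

Answer: 1 -8 7
1 -7 6
1 -6 5
1 -5 4
1 -4 3
2 -9 7
2 -4 2
3 -10 7
3 -4 1
4 -11 7
4 -4 0
5 -12 7
5 -4 -1
6 -12 6
6 -5 -1
7 -12 5
7 -6 -1
8 -12 4
8 -7 -1
9 -12 3
9 -11 2
9 -10 1
9 -9 0
9 -8 -1

Derivation:
Walk ring at distance 4 from (5, -8, 3):
Start at center + D4*4 = (1, -8, 7)
  hex 0: (1, -8, 7)
  hex 1: (2, -9, 7)
  hex 2: (3, -10, 7)
  hex 3: (4, -11, 7)
  hex 4: (5, -12, 7)
  hex 5: (6, -12, 6)
  hex 6: (7, -12, 5)
  hex 7: (8, -12, 4)
  hex 8: (9, -12, 3)
  hex 9: (9, -11, 2)
  hex 10: (9, -10, 1)
  hex 11: (9, -9, 0)
  hex 12: (9, -8, -1)
  hex 13: (8, -7, -1)
  hex 14: (7, -6, -1)
  hex 15: (6, -5, -1)
  hex 16: (5, -4, -1)
  hex 17: (4, -4, 0)
  hex 18: (3, -4, 1)
  hex 19: (2, -4, 2)
  hex 20: (1, -4, 3)
  hex 21: (1, -5, 4)
  hex 22: (1, -6, 5)
  hex 23: (1, -7, 6)
Sorted: 24 hexes.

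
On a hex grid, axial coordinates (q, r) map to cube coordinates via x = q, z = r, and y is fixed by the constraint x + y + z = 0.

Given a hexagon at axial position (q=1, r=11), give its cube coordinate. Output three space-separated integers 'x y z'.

Answer: 1 -12 11

Derivation:
x = q = 1
z = r = 11
y = -x - z = -(1) - (11) = -12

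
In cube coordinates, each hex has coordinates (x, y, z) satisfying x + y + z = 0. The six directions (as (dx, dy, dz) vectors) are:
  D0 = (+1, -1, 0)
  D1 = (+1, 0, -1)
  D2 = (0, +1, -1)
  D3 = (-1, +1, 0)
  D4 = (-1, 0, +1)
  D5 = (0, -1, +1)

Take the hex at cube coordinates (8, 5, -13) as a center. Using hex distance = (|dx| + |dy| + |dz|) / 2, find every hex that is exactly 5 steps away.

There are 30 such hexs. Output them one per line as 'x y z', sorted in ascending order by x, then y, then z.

Walk ring at distance 5 from (8, 5, -13):
Start at center + D4*5 = (3, 5, -8)
  hex 0: (3, 5, -8)
  hex 1: (4, 4, -8)
  hex 2: (5, 3, -8)
  hex 3: (6, 2, -8)
  hex 4: (7, 1, -8)
  hex 5: (8, 0, -8)
  hex 6: (9, 0, -9)
  hex 7: (10, 0, -10)
  hex 8: (11, 0, -11)
  hex 9: (12, 0, -12)
  hex 10: (13, 0, -13)
  hex 11: (13, 1, -14)
  hex 12: (13, 2, -15)
  hex 13: (13, 3, -16)
  hex 14: (13, 4, -17)
  hex 15: (13, 5, -18)
  hex 16: (12, 6, -18)
  hex 17: (11, 7, -18)
  hex 18: (10, 8, -18)
  hex 19: (9, 9, -18)
  hex 20: (8, 10, -18)
  hex 21: (7, 10, -17)
  hex 22: (6, 10, -16)
  hex 23: (5, 10, -15)
  hex 24: (4, 10, -14)
  hex 25: (3, 10, -13)
  hex 26: (3, 9, -12)
  hex 27: (3, 8, -11)
  hex 28: (3, 7, -10)
  hex 29: (3, 6, -9)
Sorted: 30 hexes.

Answer: 3 5 -8
3 6 -9
3 7 -10
3 8 -11
3 9 -12
3 10 -13
4 4 -8
4 10 -14
5 3 -8
5 10 -15
6 2 -8
6 10 -16
7 1 -8
7 10 -17
8 0 -8
8 10 -18
9 0 -9
9 9 -18
10 0 -10
10 8 -18
11 0 -11
11 7 -18
12 0 -12
12 6 -18
13 0 -13
13 1 -14
13 2 -15
13 3 -16
13 4 -17
13 5 -18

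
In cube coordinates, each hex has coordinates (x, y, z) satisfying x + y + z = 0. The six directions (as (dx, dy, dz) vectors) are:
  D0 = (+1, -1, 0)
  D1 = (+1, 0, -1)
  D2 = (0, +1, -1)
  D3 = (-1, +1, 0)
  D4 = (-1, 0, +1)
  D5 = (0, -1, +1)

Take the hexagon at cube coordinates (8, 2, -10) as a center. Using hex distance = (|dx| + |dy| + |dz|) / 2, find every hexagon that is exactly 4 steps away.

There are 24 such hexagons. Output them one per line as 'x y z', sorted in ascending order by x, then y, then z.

Walk ring at distance 4 from (8, 2, -10):
Start at center + D4*4 = (4, 2, -6)
  hex 0: (4, 2, -6)
  hex 1: (5, 1, -6)
  hex 2: (6, 0, -6)
  hex 3: (7, -1, -6)
  hex 4: (8, -2, -6)
  hex 5: (9, -2, -7)
  hex 6: (10, -2, -8)
  hex 7: (11, -2, -9)
  hex 8: (12, -2, -10)
  hex 9: (12, -1, -11)
  hex 10: (12, 0, -12)
  hex 11: (12, 1, -13)
  hex 12: (12, 2, -14)
  hex 13: (11, 3, -14)
  hex 14: (10, 4, -14)
  hex 15: (9, 5, -14)
  hex 16: (8, 6, -14)
  hex 17: (7, 6, -13)
  hex 18: (6, 6, -12)
  hex 19: (5, 6, -11)
  hex 20: (4, 6, -10)
  hex 21: (4, 5, -9)
  hex 22: (4, 4, -8)
  hex 23: (4, 3, -7)
Sorted: 24 hexes.

Answer: 4 2 -6
4 3 -7
4 4 -8
4 5 -9
4 6 -10
5 1 -6
5 6 -11
6 0 -6
6 6 -12
7 -1 -6
7 6 -13
8 -2 -6
8 6 -14
9 -2 -7
9 5 -14
10 -2 -8
10 4 -14
11 -2 -9
11 3 -14
12 -2 -10
12 -1 -11
12 0 -12
12 1 -13
12 2 -14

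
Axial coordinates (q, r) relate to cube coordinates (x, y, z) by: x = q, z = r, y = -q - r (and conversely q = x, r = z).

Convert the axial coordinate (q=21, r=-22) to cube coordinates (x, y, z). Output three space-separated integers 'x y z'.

Answer: 21 1 -22

Derivation:
x = q = 21
z = r = -22
y = -x - z = -(21) - (-22) = 1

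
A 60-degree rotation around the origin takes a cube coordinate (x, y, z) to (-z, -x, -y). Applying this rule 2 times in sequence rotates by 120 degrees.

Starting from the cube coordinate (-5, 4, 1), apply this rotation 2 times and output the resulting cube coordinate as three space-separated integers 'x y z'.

Start: (-5, 4, 1)
Step 1: (-5, 4, 1) -> (-(1), -(-5), -(4)) = (-1, 5, -4)
Step 2: (-1, 5, -4) -> (-(-4), -(-1), -(5)) = (4, 1, -5)

Answer: 4 1 -5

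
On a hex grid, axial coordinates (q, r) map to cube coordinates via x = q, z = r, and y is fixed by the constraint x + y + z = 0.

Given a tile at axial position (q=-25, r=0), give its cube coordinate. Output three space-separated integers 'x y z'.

Answer: -25 25 0

Derivation:
x = q = -25
z = r = 0
y = -x - z = -(-25) - (0) = 25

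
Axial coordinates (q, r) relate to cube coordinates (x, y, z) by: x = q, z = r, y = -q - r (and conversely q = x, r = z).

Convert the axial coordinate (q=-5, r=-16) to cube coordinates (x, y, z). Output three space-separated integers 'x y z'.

x = q = -5
z = r = -16
y = -x - z = -(-5) - (-16) = 21

Answer: -5 21 -16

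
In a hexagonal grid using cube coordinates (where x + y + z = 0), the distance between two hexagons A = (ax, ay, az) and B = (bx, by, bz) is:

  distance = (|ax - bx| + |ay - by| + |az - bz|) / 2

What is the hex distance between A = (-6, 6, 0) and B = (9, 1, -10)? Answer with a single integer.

|ax - bx| = |-6 - 9| = 15
|ay - by| = |6 - 1| = 5
|az - bz| = |0 - (-10)| = 10
distance = (15 + 5 + 10) / 2 = 30 / 2 = 15

Answer: 15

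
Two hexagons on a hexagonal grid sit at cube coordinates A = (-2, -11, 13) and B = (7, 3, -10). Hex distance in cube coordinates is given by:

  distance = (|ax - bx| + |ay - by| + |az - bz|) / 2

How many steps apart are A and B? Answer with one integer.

Answer: 23

Derivation:
|ax - bx| = |-2 - 7| = 9
|ay - by| = |-11 - 3| = 14
|az - bz| = |13 - (-10)| = 23
distance = (9 + 14 + 23) / 2 = 46 / 2 = 23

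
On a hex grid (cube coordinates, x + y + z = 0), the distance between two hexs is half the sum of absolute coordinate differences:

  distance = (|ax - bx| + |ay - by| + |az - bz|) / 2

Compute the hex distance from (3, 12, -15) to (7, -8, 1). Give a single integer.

|ax - bx| = |3 - 7| = 4
|ay - by| = |12 - (-8)| = 20
|az - bz| = |-15 - 1| = 16
distance = (4 + 20 + 16) / 2 = 40 / 2 = 20

Answer: 20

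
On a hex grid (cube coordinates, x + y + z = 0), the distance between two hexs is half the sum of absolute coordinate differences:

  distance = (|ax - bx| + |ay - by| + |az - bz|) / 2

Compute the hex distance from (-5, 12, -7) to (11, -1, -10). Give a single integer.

|ax - bx| = |-5 - 11| = 16
|ay - by| = |12 - (-1)| = 13
|az - bz| = |-7 - (-10)| = 3
distance = (16 + 13 + 3) / 2 = 32 / 2 = 16

Answer: 16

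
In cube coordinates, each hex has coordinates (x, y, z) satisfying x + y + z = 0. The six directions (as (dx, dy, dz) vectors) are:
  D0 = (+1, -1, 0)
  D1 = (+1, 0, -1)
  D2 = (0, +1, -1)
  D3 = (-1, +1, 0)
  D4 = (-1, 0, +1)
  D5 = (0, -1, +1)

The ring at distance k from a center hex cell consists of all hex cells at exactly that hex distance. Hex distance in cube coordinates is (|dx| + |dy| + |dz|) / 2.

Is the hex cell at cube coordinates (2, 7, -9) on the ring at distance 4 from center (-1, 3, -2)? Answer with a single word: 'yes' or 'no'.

Answer: no

Derivation:
|px - cx| = |2 - (-1)| = 3
|py - cy| = |7 - 3| = 4
|pz - cz| = |-9 - (-2)| = 7
distance = (3+4+7)/2 = 14/2 = 7
radius = 4; distance != radius -> no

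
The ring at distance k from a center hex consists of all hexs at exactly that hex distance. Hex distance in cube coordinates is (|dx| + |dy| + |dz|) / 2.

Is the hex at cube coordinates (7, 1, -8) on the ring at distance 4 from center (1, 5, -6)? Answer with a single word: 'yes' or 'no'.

Answer: no

Derivation:
|px - cx| = |7 - 1| = 6
|py - cy| = |1 - 5| = 4
|pz - cz| = |-8 - (-6)| = 2
distance = (6+4+2)/2 = 12/2 = 6
radius = 4; distance != radius -> no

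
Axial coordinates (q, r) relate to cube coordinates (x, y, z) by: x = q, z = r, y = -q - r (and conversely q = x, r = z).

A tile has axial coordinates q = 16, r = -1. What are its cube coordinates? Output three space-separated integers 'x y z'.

x = q = 16
z = r = -1
y = -x - z = -(16) - (-1) = -15

Answer: 16 -15 -1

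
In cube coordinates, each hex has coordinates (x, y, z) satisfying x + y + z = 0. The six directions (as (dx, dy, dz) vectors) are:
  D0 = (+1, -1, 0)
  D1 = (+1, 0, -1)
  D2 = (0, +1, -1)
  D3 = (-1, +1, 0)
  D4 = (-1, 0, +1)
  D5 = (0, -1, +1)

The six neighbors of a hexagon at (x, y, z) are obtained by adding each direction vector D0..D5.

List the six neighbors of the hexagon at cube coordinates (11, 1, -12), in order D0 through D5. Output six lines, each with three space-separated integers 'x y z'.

Center: (11, 1, -12). Add each direction:
  D0: (11, 1, -12) + (1, -1, 0) = (12, 0, -12)
  D1: (11, 1, -12) + (1, 0, -1) = (12, 1, -13)
  D2: (11, 1, -12) + (0, 1, -1) = (11, 2, -13)
  D3: (11, 1, -12) + (-1, 1, 0) = (10, 2, -12)
  D4: (11, 1, -12) + (-1, 0, 1) = (10, 1, -11)
  D5: (11, 1, -12) + (0, -1, 1) = (11, 0, -11)

Answer: 12 0 -12
12 1 -13
11 2 -13
10 2 -12
10 1 -11
11 0 -11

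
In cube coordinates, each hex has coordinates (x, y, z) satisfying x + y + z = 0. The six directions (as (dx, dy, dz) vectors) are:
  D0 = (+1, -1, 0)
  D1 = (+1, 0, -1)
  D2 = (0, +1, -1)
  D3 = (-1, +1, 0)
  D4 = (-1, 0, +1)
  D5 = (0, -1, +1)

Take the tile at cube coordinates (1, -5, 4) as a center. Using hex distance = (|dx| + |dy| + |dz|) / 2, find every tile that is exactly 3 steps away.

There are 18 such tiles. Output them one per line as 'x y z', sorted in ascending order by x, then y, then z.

Walk ring at distance 3 from (1, -5, 4):
Start at center + D4*3 = (-2, -5, 7)
  hex 0: (-2, -5, 7)
  hex 1: (-1, -6, 7)
  hex 2: (0, -7, 7)
  hex 3: (1, -8, 7)
  hex 4: (2, -8, 6)
  hex 5: (3, -8, 5)
  hex 6: (4, -8, 4)
  hex 7: (4, -7, 3)
  hex 8: (4, -6, 2)
  hex 9: (4, -5, 1)
  hex 10: (3, -4, 1)
  hex 11: (2, -3, 1)
  hex 12: (1, -2, 1)
  hex 13: (0, -2, 2)
  hex 14: (-1, -2, 3)
  hex 15: (-2, -2, 4)
  hex 16: (-2, -3, 5)
  hex 17: (-2, -4, 6)
Sorted: 18 hexes.

Answer: -2 -5 7
-2 -4 6
-2 -3 5
-2 -2 4
-1 -6 7
-1 -2 3
0 -7 7
0 -2 2
1 -8 7
1 -2 1
2 -8 6
2 -3 1
3 -8 5
3 -4 1
4 -8 4
4 -7 3
4 -6 2
4 -5 1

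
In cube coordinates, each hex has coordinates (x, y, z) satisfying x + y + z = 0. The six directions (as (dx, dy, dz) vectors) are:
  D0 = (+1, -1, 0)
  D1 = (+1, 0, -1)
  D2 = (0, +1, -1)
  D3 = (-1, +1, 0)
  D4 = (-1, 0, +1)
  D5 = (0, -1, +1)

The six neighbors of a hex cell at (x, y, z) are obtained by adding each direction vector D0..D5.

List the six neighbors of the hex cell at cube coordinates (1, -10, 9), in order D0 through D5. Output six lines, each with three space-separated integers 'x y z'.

Answer: 2 -11 9
2 -10 8
1 -9 8
0 -9 9
0 -10 10
1 -11 10

Derivation:
Center: (1, -10, 9). Add each direction:
  D0: (1, -10, 9) + (1, -1, 0) = (2, -11, 9)
  D1: (1, -10, 9) + (1, 0, -1) = (2, -10, 8)
  D2: (1, -10, 9) + (0, 1, -1) = (1, -9, 8)
  D3: (1, -10, 9) + (-1, 1, 0) = (0, -9, 9)
  D4: (1, -10, 9) + (-1, 0, 1) = (0, -10, 10)
  D5: (1, -10, 9) + (0, -1, 1) = (1, -11, 10)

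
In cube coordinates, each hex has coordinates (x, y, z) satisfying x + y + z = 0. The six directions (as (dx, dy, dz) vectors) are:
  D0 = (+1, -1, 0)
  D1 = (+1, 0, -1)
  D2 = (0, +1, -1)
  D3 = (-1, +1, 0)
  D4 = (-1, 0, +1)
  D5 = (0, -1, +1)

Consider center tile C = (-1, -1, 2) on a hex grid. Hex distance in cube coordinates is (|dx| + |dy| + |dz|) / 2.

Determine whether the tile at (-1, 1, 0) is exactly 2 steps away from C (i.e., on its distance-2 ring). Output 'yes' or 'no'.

|px - cx| = |-1 - (-1)| = 0
|py - cy| = |1 - (-1)| = 2
|pz - cz| = |0 - 2| = 2
distance = (0+2+2)/2 = 4/2 = 2
radius = 2; distance == radius -> yes

Answer: yes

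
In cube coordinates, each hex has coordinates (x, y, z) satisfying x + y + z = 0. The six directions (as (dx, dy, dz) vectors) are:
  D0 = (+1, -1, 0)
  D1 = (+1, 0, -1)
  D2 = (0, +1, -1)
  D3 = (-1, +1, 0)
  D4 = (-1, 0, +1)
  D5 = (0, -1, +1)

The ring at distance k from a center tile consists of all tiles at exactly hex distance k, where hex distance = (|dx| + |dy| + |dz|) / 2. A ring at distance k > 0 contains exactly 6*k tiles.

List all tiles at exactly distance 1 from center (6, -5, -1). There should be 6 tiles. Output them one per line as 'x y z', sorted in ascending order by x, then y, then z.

Answer: 5 -5 0
5 -4 -1
6 -6 0
6 -4 -2
7 -6 -1
7 -5 -2

Derivation:
Walk ring at distance 1 from (6, -5, -1):
Start at center + D4*1 = (5, -5, 0)
  hex 0: (5, -5, 0)
  hex 1: (6, -6, 0)
  hex 2: (7, -6, -1)
  hex 3: (7, -5, -2)
  hex 4: (6, -4, -2)
  hex 5: (5, -4, -1)
Sorted: 6 hexes.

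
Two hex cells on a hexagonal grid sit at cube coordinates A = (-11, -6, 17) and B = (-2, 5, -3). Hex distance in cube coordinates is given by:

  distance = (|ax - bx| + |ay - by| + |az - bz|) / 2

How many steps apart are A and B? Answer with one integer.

Answer: 20

Derivation:
|ax - bx| = |-11 - (-2)| = 9
|ay - by| = |-6 - 5| = 11
|az - bz| = |17 - (-3)| = 20
distance = (9 + 11 + 20) / 2 = 40 / 2 = 20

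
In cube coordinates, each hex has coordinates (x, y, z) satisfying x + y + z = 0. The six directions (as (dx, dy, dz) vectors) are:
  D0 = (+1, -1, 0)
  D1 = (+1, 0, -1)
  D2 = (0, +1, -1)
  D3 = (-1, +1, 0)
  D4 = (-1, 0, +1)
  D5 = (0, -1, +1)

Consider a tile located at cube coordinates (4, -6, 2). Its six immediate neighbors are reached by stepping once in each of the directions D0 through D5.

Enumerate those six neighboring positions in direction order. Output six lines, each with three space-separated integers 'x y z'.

Answer: 5 -7 2
5 -6 1
4 -5 1
3 -5 2
3 -6 3
4 -7 3

Derivation:
Center: (4, -6, 2). Add each direction:
  D0: (4, -6, 2) + (1, -1, 0) = (5, -7, 2)
  D1: (4, -6, 2) + (1, 0, -1) = (5, -6, 1)
  D2: (4, -6, 2) + (0, 1, -1) = (4, -5, 1)
  D3: (4, -6, 2) + (-1, 1, 0) = (3, -5, 2)
  D4: (4, -6, 2) + (-1, 0, 1) = (3, -6, 3)
  D5: (4, -6, 2) + (0, -1, 1) = (4, -7, 3)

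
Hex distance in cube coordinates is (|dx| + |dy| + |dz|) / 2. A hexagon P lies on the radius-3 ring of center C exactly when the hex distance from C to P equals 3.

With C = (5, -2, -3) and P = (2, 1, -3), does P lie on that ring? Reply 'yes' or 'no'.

|px - cx| = |2 - 5| = 3
|py - cy| = |1 - (-2)| = 3
|pz - cz| = |-3 - (-3)| = 0
distance = (3+3+0)/2 = 6/2 = 3
radius = 3; distance == radius -> yes

Answer: yes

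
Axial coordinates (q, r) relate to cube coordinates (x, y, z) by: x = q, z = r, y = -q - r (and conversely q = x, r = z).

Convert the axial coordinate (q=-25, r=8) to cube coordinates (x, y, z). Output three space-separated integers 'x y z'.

x = q = -25
z = r = 8
y = -x - z = -(-25) - (8) = 17

Answer: -25 17 8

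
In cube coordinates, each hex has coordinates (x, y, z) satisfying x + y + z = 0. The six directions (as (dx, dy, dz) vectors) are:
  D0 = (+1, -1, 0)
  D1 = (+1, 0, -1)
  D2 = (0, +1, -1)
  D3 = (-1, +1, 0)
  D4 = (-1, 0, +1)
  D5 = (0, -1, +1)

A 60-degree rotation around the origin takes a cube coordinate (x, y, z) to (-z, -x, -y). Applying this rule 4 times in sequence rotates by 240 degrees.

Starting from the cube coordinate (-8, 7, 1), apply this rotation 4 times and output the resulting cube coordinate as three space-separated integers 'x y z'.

Start: (-8, 7, 1)
Step 1: (-8, 7, 1) -> (-(1), -(-8), -(7)) = (-1, 8, -7)
Step 2: (-1, 8, -7) -> (-(-7), -(-1), -(8)) = (7, 1, -8)
Step 3: (7, 1, -8) -> (-(-8), -(7), -(1)) = (8, -7, -1)
Step 4: (8, -7, -1) -> (-(-1), -(8), -(-7)) = (1, -8, 7)

Answer: 1 -8 7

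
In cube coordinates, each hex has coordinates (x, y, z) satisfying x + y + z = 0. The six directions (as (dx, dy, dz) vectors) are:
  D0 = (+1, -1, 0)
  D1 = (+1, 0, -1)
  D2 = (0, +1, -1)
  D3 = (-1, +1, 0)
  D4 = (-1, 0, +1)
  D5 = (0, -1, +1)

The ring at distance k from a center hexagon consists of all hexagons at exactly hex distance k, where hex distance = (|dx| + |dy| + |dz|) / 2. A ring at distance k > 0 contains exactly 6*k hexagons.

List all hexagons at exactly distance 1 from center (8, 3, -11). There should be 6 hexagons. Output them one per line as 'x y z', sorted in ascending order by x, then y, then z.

Walk ring at distance 1 from (8, 3, -11):
Start at center + D4*1 = (7, 3, -10)
  hex 0: (7, 3, -10)
  hex 1: (8, 2, -10)
  hex 2: (9, 2, -11)
  hex 3: (9, 3, -12)
  hex 4: (8, 4, -12)
  hex 5: (7, 4, -11)
Sorted: 6 hexes.

Answer: 7 3 -10
7 4 -11
8 2 -10
8 4 -12
9 2 -11
9 3 -12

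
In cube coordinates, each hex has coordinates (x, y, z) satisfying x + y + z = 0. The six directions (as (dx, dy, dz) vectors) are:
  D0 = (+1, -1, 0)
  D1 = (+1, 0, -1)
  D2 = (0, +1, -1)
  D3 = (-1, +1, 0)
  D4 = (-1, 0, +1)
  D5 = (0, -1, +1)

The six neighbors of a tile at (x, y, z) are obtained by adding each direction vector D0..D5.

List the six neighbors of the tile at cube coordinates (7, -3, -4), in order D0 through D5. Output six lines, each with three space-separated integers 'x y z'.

Center: (7, -3, -4). Add each direction:
  D0: (7, -3, -4) + (1, -1, 0) = (8, -4, -4)
  D1: (7, -3, -4) + (1, 0, -1) = (8, -3, -5)
  D2: (7, -3, -4) + (0, 1, -1) = (7, -2, -5)
  D3: (7, -3, -4) + (-1, 1, 0) = (6, -2, -4)
  D4: (7, -3, -4) + (-1, 0, 1) = (6, -3, -3)
  D5: (7, -3, -4) + (0, -1, 1) = (7, -4, -3)

Answer: 8 -4 -4
8 -3 -5
7 -2 -5
6 -2 -4
6 -3 -3
7 -4 -3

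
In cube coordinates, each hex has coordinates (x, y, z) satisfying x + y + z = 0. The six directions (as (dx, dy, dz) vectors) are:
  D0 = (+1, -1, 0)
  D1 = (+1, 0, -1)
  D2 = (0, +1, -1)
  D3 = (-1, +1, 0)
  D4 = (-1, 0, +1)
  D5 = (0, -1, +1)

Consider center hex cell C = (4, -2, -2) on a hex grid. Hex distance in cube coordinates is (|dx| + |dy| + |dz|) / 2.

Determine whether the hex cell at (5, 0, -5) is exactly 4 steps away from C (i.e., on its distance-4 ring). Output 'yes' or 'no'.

Answer: no

Derivation:
|px - cx| = |5 - 4| = 1
|py - cy| = |0 - (-2)| = 2
|pz - cz| = |-5 - (-2)| = 3
distance = (1+2+3)/2 = 6/2 = 3
radius = 4; distance != radius -> no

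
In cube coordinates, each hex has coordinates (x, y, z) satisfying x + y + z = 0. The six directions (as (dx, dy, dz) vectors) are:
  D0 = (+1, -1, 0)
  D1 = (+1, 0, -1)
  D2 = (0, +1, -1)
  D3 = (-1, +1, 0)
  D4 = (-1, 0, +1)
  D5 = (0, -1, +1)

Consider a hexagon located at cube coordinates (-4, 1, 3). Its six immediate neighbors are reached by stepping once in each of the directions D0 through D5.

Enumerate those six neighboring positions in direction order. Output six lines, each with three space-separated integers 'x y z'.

Answer: -3 0 3
-3 1 2
-4 2 2
-5 2 3
-5 1 4
-4 0 4

Derivation:
Center: (-4, 1, 3). Add each direction:
  D0: (-4, 1, 3) + (1, -1, 0) = (-3, 0, 3)
  D1: (-4, 1, 3) + (1, 0, -1) = (-3, 1, 2)
  D2: (-4, 1, 3) + (0, 1, -1) = (-4, 2, 2)
  D3: (-4, 1, 3) + (-1, 1, 0) = (-5, 2, 3)
  D4: (-4, 1, 3) + (-1, 0, 1) = (-5, 1, 4)
  D5: (-4, 1, 3) + (0, -1, 1) = (-4, 0, 4)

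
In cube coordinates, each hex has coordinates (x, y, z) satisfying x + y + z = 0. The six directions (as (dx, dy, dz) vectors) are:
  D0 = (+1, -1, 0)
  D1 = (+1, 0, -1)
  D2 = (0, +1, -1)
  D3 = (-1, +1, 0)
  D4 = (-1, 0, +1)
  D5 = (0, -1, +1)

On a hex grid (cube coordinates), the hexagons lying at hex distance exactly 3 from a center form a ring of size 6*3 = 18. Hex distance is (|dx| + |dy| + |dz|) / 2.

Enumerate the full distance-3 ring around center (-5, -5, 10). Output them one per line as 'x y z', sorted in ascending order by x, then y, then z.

Answer: -8 -5 13
-8 -4 12
-8 -3 11
-8 -2 10
-7 -6 13
-7 -2 9
-6 -7 13
-6 -2 8
-5 -8 13
-5 -2 7
-4 -8 12
-4 -3 7
-3 -8 11
-3 -4 7
-2 -8 10
-2 -7 9
-2 -6 8
-2 -5 7

Derivation:
Walk ring at distance 3 from (-5, -5, 10):
Start at center + D4*3 = (-8, -5, 13)
  hex 0: (-8, -5, 13)
  hex 1: (-7, -6, 13)
  hex 2: (-6, -7, 13)
  hex 3: (-5, -8, 13)
  hex 4: (-4, -8, 12)
  hex 5: (-3, -8, 11)
  hex 6: (-2, -8, 10)
  hex 7: (-2, -7, 9)
  hex 8: (-2, -6, 8)
  hex 9: (-2, -5, 7)
  hex 10: (-3, -4, 7)
  hex 11: (-4, -3, 7)
  hex 12: (-5, -2, 7)
  hex 13: (-6, -2, 8)
  hex 14: (-7, -2, 9)
  hex 15: (-8, -2, 10)
  hex 16: (-8, -3, 11)
  hex 17: (-8, -4, 12)
Sorted: 18 hexes.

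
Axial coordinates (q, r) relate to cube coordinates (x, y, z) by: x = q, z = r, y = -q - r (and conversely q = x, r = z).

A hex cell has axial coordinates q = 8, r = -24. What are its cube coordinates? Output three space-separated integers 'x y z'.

Answer: 8 16 -24

Derivation:
x = q = 8
z = r = -24
y = -x - z = -(8) - (-24) = 16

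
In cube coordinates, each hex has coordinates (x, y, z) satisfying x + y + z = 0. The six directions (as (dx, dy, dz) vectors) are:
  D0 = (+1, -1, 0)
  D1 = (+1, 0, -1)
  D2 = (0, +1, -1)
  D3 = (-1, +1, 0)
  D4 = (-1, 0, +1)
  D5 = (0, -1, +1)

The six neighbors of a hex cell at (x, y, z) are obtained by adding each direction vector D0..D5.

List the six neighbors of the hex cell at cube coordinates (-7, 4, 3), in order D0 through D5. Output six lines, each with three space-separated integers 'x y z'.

Center: (-7, 4, 3). Add each direction:
  D0: (-7, 4, 3) + (1, -1, 0) = (-6, 3, 3)
  D1: (-7, 4, 3) + (1, 0, -1) = (-6, 4, 2)
  D2: (-7, 4, 3) + (0, 1, -1) = (-7, 5, 2)
  D3: (-7, 4, 3) + (-1, 1, 0) = (-8, 5, 3)
  D4: (-7, 4, 3) + (-1, 0, 1) = (-8, 4, 4)
  D5: (-7, 4, 3) + (0, -1, 1) = (-7, 3, 4)

Answer: -6 3 3
-6 4 2
-7 5 2
-8 5 3
-8 4 4
-7 3 4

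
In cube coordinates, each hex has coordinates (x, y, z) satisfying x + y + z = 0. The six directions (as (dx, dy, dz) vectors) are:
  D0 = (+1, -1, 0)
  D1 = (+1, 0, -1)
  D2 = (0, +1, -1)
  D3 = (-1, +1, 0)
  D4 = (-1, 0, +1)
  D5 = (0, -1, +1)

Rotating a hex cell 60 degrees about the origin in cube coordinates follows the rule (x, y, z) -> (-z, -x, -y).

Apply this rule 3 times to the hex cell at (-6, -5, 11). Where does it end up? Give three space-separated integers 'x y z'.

Answer: 6 5 -11

Derivation:
Start: (-6, -5, 11)
Step 1: (-6, -5, 11) -> (-(11), -(-6), -(-5)) = (-11, 6, 5)
Step 2: (-11, 6, 5) -> (-(5), -(-11), -(6)) = (-5, 11, -6)
Step 3: (-5, 11, -6) -> (-(-6), -(-5), -(11)) = (6, 5, -11)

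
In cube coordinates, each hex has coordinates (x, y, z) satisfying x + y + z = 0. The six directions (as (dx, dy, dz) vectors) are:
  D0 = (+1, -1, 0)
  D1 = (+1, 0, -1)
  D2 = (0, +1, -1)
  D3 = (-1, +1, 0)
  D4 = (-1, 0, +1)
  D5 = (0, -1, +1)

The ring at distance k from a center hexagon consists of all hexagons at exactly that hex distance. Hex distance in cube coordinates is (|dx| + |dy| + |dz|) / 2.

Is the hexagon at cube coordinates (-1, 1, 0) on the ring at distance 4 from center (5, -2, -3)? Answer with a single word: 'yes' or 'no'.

Answer: no

Derivation:
|px - cx| = |-1 - 5| = 6
|py - cy| = |1 - (-2)| = 3
|pz - cz| = |0 - (-3)| = 3
distance = (6+3+3)/2 = 12/2 = 6
radius = 4; distance != radius -> no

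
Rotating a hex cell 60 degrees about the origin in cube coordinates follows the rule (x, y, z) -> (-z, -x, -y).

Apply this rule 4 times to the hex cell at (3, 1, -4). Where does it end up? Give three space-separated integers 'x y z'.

Answer: -4 3 1

Derivation:
Start: (3, 1, -4)
Step 1: (3, 1, -4) -> (-(-4), -(3), -(1)) = (4, -3, -1)
Step 2: (4, -3, -1) -> (-(-1), -(4), -(-3)) = (1, -4, 3)
Step 3: (1, -4, 3) -> (-(3), -(1), -(-4)) = (-3, -1, 4)
Step 4: (-3, -1, 4) -> (-(4), -(-3), -(-1)) = (-4, 3, 1)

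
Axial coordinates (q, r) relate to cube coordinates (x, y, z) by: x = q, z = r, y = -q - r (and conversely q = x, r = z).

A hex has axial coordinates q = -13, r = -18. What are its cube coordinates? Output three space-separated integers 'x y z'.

x = q = -13
z = r = -18
y = -x - z = -(-13) - (-18) = 31

Answer: -13 31 -18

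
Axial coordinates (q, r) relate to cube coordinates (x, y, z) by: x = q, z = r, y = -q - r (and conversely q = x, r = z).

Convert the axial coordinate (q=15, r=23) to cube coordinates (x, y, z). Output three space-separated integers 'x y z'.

x = q = 15
z = r = 23
y = -x - z = -(15) - (23) = -38

Answer: 15 -38 23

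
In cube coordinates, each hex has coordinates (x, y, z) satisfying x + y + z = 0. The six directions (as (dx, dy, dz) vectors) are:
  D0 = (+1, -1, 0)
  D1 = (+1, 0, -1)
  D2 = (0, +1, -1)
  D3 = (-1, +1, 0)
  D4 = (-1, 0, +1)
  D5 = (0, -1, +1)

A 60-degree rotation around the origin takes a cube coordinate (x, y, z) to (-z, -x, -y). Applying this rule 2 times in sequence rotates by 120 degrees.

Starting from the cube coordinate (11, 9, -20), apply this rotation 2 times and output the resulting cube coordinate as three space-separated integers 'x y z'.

Start: (11, 9, -20)
Step 1: (11, 9, -20) -> (-(-20), -(11), -(9)) = (20, -11, -9)
Step 2: (20, -11, -9) -> (-(-9), -(20), -(-11)) = (9, -20, 11)

Answer: 9 -20 11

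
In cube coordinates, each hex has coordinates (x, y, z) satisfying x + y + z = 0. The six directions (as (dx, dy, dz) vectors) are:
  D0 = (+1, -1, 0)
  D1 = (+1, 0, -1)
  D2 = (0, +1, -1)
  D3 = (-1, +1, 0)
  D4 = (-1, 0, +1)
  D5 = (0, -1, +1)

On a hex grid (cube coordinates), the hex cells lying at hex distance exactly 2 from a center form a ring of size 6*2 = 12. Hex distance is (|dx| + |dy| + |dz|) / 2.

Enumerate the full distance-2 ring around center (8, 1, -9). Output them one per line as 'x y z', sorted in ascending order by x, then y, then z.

Answer: 6 1 -7
6 2 -8
6 3 -9
7 0 -7
7 3 -10
8 -1 -7
8 3 -11
9 -1 -8
9 2 -11
10 -1 -9
10 0 -10
10 1 -11

Derivation:
Walk ring at distance 2 from (8, 1, -9):
Start at center + D4*2 = (6, 1, -7)
  hex 0: (6, 1, -7)
  hex 1: (7, 0, -7)
  hex 2: (8, -1, -7)
  hex 3: (9, -1, -8)
  hex 4: (10, -1, -9)
  hex 5: (10, 0, -10)
  hex 6: (10, 1, -11)
  hex 7: (9, 2, -11)
  hex 8: (8, 3, -11)
  hex 9: (7, 3, -10)
  hex 10: (6, 3, -9)
  hex 11: (6, 2, -8)
Sorted: 12 hexes.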